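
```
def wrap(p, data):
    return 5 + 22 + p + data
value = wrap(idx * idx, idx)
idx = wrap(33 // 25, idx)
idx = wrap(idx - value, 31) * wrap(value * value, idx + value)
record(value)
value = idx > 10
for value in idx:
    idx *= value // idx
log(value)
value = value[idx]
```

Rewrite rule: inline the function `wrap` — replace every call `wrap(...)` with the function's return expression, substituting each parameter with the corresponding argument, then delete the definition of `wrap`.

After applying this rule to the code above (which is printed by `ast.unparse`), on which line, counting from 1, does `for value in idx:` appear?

Transformed code:
value = 5 + 22 + idx * idx + idx
idx = 5 + 22 + 33 // 25 + idx
idx = (5 + 22 + (idx - value) + 31) * (5 + 22 + value * value + (idx + value))
record(value)
value = idx > 10
for value in idx:
    idx *= value // idx
log(value)
value = value[idx]

6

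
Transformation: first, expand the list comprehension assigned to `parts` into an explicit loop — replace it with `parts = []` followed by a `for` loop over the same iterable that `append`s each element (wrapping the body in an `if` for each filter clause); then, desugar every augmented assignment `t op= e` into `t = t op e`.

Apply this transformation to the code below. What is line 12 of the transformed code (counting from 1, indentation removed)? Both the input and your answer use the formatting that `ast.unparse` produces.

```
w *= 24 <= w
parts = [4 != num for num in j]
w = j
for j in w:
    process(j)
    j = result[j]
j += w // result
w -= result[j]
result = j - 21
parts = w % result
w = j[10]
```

parts = w % result

Transformed code:
w = w * (24 <= w)
parts = []
for num in j:
    parts.append(4 != num)
w = j
for j in w:
    process(j)
    j = result[j]
j = j + w // result
w = w - result[j]
result = j - 21
parts = w % result
w = j[10]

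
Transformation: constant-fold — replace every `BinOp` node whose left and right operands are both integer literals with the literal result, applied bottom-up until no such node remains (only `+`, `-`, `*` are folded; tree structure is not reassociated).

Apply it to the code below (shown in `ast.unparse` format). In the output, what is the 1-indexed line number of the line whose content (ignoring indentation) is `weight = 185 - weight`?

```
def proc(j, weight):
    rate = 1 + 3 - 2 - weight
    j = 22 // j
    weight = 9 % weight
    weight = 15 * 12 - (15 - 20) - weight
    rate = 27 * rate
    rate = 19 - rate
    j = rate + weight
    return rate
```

Transformed code:
def proc(j, weight):
    rate = 2 - weight
    j = 22 // j
    weight = 9 % weight
    weight = 185 - weight
    rate = 27 * rate
    rate = 19 - rate
    j = rate + weight
    return rate

5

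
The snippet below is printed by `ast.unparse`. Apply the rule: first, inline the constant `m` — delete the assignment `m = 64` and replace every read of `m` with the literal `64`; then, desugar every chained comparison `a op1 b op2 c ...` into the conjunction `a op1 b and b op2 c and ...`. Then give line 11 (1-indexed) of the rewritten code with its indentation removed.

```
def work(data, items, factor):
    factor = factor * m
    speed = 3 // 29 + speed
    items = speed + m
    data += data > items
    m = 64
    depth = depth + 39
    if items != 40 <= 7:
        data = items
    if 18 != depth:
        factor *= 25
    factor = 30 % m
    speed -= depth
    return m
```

Transformed code:
def work(data, items, factor):
    factor = factor * 64
    speed = 3 // 29 + speed
    items = speed + 64
    data += data > items
    depth = depth + 39
    if items != 40 and 40 <= 7:
        data = items
    if 18 != depth:
        factor *= 25
    factor = 30 % 64
    speed -= depth
    return 64

factor = 30 % 64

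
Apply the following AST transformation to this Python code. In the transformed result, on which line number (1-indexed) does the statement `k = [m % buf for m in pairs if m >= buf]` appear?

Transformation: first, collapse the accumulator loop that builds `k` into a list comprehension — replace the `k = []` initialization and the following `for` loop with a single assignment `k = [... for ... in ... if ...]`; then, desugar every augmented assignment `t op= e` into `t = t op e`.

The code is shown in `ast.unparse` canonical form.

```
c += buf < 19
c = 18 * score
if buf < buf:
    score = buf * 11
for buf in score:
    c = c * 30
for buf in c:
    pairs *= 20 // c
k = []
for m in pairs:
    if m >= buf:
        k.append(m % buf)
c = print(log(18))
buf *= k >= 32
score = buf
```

9

Transformed code:
c = c + (buf < 19)
c = 18 * score
if buf < buf:
    score = buf * 11
for buf in score:
    c = c * 30
for buf in c:
    pairs = pairs * (20 // c)
k = [m % buf for m in pairs if m >= buf]
c = print(log(18))
buf = buf * (k >= 32)
score = buf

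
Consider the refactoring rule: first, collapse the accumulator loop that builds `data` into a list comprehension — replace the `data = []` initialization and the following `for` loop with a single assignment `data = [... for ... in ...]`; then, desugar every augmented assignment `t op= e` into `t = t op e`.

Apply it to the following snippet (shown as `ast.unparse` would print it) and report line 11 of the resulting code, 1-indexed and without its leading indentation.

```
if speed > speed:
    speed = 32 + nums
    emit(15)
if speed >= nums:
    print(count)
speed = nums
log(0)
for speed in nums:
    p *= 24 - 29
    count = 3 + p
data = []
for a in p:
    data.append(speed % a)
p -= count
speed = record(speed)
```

data = [speed % a for a in p]

Transformed code:
if speed > speed:
    speed = 32 + nums
    emit(15)
if speed >= nums:
    print(count)
speed = nums
log(0)
for speed in nums:
    p = p * (24 - 29)
    count = 3 + p
data = [speed % a for a in p]
p = p - count
speed = record(speed)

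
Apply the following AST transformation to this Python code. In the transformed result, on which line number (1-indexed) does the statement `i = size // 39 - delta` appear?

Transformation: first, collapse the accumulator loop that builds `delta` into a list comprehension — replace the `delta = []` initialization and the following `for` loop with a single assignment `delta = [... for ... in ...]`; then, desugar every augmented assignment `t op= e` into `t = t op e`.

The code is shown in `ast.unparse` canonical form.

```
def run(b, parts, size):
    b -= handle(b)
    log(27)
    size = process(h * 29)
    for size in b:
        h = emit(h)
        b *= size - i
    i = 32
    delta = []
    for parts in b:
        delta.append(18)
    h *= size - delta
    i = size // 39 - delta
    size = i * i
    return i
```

11

Transformed code:
def run(b, parts, size):
    b = b - handle(b)
    log(27)
    size = process(h * 29)
    for size in b:
        h = emit(h)
        b = b * (size - i)
    i = 32
    delta = [18 for parts in b]
    h = h * (size - delta)
    i = size // 39 - delta
    size = i * i
    return i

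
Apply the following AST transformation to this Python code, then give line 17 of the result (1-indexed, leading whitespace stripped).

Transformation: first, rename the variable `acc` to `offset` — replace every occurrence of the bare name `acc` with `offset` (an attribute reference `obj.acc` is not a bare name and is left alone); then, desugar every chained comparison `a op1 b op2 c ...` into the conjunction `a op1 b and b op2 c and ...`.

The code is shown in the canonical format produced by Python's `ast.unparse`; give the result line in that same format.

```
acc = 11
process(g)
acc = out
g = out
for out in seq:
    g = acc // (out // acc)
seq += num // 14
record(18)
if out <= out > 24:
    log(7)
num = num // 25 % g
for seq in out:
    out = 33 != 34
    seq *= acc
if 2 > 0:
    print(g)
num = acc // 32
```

num = offset // 32

Transformed code:
offset = 11
process(g)
offset = out
g = out
for out in seq:
    g = offset // (out // offset)
seq += num // 14
record(18)
if out <= out and out > 24:
    log(7)
num = num // 25 % g
for seq in out:
    out = 33 != 34
    seq *= offset
if 2 > 0:
    print(g)
num = offset // 32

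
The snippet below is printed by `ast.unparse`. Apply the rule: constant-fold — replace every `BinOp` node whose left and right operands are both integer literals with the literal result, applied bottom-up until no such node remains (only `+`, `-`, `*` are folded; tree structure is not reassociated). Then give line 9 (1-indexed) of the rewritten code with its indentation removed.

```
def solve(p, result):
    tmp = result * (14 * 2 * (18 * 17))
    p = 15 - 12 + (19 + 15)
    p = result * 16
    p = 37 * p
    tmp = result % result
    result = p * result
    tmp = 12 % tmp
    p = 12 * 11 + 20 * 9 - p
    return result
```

Transformed code:
def solve(p, result):
    tmp = result * 8568
    p = 37
    p = result * 16
    p = 37 * p
    tmp = result % result
    result = p * result
    tmp = 12 % tmp
    p = 312 - p
    return result

p = 312 - p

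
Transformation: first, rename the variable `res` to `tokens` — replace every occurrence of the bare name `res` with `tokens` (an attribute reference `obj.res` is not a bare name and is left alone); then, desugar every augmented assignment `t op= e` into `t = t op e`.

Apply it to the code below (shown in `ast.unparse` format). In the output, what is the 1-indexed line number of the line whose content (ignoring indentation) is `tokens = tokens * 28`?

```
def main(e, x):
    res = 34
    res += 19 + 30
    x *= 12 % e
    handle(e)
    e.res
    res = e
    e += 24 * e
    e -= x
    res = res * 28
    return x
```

Transformed code:
def main(e, x):
    tokens = 34
    tokens = tokens + (19 + 30)
    x = x * (12 % e)
    handle(e)
    e.res
    tokens = e
    e = e + 24 * e
    e = e - x
    tokens = tokens * 28
    return x

10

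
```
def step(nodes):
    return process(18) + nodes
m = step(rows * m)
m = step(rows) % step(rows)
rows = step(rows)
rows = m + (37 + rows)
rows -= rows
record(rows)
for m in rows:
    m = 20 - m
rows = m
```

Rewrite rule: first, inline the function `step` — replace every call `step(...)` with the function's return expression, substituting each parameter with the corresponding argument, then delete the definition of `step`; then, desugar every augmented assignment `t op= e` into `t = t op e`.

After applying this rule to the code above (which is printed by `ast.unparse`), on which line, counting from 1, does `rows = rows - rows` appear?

5

Transformed code:
m = process(18) + rows * m
m = (process(18) + rows) % (process(18) + rows)
rows = process(18) + rows
rows = m + (37 + rows)
rows = rows - rows
record(rows)
for m in rows:
    m = 20 - m
rows = m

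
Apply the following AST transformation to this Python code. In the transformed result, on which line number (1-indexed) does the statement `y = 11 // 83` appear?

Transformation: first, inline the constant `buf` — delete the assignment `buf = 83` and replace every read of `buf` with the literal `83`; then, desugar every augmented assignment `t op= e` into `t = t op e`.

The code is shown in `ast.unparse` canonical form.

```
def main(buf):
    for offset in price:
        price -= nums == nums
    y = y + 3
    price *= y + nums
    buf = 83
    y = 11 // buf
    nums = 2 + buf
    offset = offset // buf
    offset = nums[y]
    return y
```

6

Transformed code:
def main(buf):
    for offset in price:
        price = price - (nums == nums)
    y = y + 3
    price = price * (y + nums)
    y = 11 // 83
    nums = 2 + 83
    offset = offset // 83
    offset = nums[y]
    return y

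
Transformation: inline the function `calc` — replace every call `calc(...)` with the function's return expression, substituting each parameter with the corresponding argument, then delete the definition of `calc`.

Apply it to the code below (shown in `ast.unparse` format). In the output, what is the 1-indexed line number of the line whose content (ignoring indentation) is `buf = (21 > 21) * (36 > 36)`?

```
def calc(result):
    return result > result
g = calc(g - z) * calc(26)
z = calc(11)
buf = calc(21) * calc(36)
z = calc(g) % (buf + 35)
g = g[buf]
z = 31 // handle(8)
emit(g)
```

Transformed code:
g = (g - z > g - z) * (26 > 26)
z = 11 > 11
buf = (21 > 21) * (36 > 36)
z = (g > g) % (buf + 35)
g = g[buf]
z = 31 // handle(8)
emit(g)

3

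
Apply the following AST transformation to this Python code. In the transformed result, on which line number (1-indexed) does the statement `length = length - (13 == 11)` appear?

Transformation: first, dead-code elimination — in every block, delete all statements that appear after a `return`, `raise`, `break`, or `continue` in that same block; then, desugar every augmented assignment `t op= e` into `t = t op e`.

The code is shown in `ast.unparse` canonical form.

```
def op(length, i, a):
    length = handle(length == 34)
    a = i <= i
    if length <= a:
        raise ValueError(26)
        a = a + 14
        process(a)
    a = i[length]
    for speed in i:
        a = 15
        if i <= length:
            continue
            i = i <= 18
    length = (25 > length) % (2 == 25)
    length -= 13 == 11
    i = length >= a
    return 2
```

Transformed code:
def op(length, i, a):
    length = handle(length == 34)
    a = i <= i
    if length <= a:
        raise ValueError(26)
    a = i[length]
    for speed in i:
        a = 15
        if i <= length:
            continue
    length = (25 > length) % (2 == 25)
    length = length - (13 == 11)
    i = length >= a
    return 2

12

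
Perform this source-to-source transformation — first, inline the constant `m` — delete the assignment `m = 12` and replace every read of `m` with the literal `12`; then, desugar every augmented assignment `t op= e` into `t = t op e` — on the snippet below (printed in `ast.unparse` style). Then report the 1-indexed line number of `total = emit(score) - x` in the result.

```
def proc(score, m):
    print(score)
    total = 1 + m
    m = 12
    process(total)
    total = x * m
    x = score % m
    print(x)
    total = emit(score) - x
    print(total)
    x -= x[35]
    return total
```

Transformed code:
def proc(score, m):
    print(score)
    total = 1 + 12
    process(total)
    total = x * 12
    x = score % 12
    print(x)
    total = emit(score) - x
    print(total)
    x = x - x[35]
    return total

8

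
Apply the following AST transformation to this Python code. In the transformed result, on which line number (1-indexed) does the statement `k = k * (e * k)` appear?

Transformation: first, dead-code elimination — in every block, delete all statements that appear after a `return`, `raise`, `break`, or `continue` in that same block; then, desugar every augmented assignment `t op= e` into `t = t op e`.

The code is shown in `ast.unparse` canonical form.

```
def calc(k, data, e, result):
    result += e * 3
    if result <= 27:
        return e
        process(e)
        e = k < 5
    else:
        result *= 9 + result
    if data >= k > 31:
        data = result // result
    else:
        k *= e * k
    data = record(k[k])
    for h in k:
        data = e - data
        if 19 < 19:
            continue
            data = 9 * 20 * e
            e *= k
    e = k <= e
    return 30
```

10

Transformed code:
def calc(k, data, e, result):
    result = result + e * 3
    if result <= 27:
        return e
    else:
        result = result * (9 + result)
    if data >= k > 31:
        data = result // result
    else:
        k = k * (e * k)
    data = record(k[k])
    for h in k:
        data = e - data
        if 19 < 19:
            continue
    e = k <= e
    return 30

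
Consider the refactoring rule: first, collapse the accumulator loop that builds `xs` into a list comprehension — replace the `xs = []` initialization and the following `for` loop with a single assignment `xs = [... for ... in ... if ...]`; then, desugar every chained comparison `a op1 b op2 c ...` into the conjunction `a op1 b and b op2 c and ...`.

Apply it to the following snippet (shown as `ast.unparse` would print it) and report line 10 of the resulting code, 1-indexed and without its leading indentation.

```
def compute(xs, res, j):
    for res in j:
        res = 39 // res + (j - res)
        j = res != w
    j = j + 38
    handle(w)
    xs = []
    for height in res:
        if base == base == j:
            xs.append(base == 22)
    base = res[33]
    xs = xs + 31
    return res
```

Transformed code:
def compute(xs, res, j):
    for res in j:
        res = 39 // res + (j - res)
        j = res != w
    j = j + 38
    handle(w)
    xs = [base == 22 for height in res if base == base and base == j]
    base = res[33]
    xs = xs + 31
    return res

return res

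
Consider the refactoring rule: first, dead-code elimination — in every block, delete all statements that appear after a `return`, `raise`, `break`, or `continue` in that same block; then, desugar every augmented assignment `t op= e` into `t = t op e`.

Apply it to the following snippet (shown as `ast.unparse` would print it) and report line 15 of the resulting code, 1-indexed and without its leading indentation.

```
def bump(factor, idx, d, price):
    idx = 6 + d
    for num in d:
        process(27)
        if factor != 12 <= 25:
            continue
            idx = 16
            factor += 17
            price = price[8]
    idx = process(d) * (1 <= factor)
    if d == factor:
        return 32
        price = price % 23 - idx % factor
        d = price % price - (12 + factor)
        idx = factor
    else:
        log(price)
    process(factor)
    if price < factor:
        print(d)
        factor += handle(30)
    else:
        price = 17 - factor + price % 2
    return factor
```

Transformed code:
def bump(factor, idx, d, price):
    idx = 6 + d
    for num in d:
        process(27)
        if factor != 12 <= 25:
            continue
    idx = process(d) * (1 <= factor)
    if d == factor:
        return 32
    else:
        log(price)
    process(factor)
    if price < factor:
        print(d)
        factor = factor + handle(30)
    else:
        price = 17 - factor + price % 2
    return factor

factor = factor + handle(30)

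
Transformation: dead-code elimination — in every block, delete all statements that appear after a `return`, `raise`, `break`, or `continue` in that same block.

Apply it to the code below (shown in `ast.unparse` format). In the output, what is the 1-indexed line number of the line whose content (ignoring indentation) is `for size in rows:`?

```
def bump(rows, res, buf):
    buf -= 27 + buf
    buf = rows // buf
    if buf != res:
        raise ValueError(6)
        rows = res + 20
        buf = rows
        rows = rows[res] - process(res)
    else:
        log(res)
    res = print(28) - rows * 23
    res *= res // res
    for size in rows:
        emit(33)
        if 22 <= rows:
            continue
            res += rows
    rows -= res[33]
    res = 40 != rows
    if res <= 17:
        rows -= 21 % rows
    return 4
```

10

Transformed code:
def bump(rows, res, buf):
    buf -= 27 + buf
    buf = rows // buf
    if buf != res:
        raise ValueError(6)
    else:
        log(res)
    res = print(28) - rows * 23
    res *= res // res
    for size in rows:
        emit(33)
        if 22 <= rows:
            continue
    rows -= res[33]
    res = 40 != rows
    if res <= 17:
        rows -= 21 % rows
    return 4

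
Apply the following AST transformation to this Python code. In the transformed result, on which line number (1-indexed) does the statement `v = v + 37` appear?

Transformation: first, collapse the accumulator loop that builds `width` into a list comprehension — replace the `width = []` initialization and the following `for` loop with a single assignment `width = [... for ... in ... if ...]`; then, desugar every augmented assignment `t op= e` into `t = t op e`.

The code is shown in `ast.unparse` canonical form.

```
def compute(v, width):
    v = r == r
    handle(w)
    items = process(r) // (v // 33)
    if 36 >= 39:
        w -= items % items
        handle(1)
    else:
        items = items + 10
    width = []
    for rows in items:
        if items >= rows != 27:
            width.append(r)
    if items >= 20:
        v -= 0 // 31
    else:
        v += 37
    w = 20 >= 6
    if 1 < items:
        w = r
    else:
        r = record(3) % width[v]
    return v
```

Transformed code:
def compute(v, width):
    v = r == r
    handle(w)
    items = process(r) // (v // 33)
    if 36 >= 39:
        w = w - items % items
        handle(1)
    else:
        items = items + 10
    width = [r for rows in items if items >= rows != 27]
    if items >= 20:
        v = v - 0 // 31
    else:
        v = v + 37
    w = 20 >= 6
    if 1 < items:
        w = r
    else:
        r = record(3) % width[v]
    return v

14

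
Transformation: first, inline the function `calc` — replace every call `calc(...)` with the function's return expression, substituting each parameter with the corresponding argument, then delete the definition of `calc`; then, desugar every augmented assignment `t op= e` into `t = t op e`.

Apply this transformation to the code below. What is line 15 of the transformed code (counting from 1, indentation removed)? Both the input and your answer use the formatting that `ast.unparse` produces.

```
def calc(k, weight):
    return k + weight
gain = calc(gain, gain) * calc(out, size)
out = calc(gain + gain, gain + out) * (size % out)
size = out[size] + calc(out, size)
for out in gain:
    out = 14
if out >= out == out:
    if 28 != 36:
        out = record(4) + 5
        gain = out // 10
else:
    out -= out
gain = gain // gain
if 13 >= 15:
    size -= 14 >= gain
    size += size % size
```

Transformed code:
gain = (gain + gain) * (out + size)
out = (gain + gain + (gain + out)) * (size % out)
size = out[size] + (out + size)
for out in gain:
    out = 14
if out >= out == out:
    if 28 != 36:
        out = record(4) + 5
        gain = out // 10
else:
    out = out - out
gain = gain // gain
if 13 >= 15:
    size = size - (14 >= gain)
    size = size + size % size

size = size + size % size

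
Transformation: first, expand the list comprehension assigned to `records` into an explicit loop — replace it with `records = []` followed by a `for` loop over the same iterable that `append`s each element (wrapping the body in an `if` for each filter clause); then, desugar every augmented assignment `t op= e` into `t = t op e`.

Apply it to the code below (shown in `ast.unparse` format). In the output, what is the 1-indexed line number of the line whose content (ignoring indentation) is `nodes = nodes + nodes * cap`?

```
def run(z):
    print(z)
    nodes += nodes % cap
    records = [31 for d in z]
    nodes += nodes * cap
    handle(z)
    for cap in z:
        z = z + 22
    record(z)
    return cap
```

7

Transformed code:
def run(z):
    print(z)
    nodes = nodes + nodes % cap
    records = []
    for d in z:
        records.append(31)
    nodes = nodes + nodes * cap
    handle(z)
    for cap in z:
        z = z + 22
    record(z)
    return cap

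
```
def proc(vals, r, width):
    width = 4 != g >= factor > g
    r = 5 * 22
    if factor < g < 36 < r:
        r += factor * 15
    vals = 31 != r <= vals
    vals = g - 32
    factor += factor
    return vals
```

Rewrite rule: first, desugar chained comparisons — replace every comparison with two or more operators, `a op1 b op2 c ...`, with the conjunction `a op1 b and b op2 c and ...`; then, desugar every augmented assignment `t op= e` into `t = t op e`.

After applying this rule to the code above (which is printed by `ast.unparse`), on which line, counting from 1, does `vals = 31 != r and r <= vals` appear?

Transformed code:
def proc(vals, r, width):
    width = 4 != g and g >= factor and (factor > g)
    r = 5 * 22
    if factor < g and g < 36 and (36 < r):
        r = r + factor * 15
    vals = 31 != r and r <= vals
    vals = g - 32
    factor = factor + factor
    return vals

6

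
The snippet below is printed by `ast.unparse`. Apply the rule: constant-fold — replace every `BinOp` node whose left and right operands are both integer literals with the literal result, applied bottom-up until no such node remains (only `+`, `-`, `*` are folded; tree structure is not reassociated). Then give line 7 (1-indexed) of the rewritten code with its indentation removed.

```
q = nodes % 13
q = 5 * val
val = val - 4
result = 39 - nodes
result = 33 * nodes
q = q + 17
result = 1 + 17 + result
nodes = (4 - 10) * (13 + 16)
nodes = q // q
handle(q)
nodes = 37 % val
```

Transformed code:
q = nodes % 13
q = 5 * val
val = val - 4
result = 39 - nodes
result = 33 * nodes
q = q + 17
result = 18 + result
nodes = -174
nodes = q // q
handle(q)
nodes = 37 % val

result = 18 + result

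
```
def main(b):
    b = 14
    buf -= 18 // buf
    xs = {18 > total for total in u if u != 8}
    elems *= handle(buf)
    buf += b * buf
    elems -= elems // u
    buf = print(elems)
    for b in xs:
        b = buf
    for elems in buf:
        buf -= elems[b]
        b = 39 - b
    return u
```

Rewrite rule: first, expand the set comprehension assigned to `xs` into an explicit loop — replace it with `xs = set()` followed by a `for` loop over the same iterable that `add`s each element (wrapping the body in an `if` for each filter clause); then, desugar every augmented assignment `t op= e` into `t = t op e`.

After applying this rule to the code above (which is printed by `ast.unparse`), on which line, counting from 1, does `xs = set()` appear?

4

Transformed code:
def main(b):
    b = 14
    buf = buf - 18 // buf
    xs = set()
    for total in u:
        if u != 8:
            xs.add(18 > total)
    elems = elems * handle(buf)
    buf = buf + b * buf
    elems = elems - elems // u
    buf = print(elems)
    for b in xs:
        b = buf
    for elems in buf:
        buf = buf - elems[b]
        b = 39 - b
    return u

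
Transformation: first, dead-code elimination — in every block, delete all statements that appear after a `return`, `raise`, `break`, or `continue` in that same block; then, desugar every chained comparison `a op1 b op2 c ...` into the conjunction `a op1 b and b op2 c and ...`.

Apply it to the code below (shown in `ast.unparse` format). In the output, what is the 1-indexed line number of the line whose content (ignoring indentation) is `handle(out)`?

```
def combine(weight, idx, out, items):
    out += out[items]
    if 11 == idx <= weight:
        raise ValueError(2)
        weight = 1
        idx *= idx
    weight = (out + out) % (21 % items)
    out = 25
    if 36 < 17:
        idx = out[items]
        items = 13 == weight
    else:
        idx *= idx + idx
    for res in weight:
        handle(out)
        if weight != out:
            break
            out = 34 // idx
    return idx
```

Transformed code:
def combine(weight, idx, out, items):
    out += out[items]
    if 11 == idx and idx <= weight:
        raise ValueError(2)
    weight = (out + out) % (21 % items)
    out = 25
    if 36 < 17:
        idx = out[items]
        items = 13 == weight
    else:
        idx *= idx + idx
    for res in weight:
        handle(out)
        if weight != out:
            break
    return idx

13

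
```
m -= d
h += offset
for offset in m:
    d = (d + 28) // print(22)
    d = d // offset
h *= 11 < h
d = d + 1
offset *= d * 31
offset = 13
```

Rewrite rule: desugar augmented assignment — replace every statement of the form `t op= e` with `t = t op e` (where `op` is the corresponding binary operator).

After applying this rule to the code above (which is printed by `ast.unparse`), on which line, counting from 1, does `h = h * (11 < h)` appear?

6

Transformed code:
m = m - d
h = h + offset
for offset in m:
    d = (d + 28) // print(22)
    d = d // offset
h = h * (11 < h)
d = d + 1
offset = offset * (d * 31)
offset = 13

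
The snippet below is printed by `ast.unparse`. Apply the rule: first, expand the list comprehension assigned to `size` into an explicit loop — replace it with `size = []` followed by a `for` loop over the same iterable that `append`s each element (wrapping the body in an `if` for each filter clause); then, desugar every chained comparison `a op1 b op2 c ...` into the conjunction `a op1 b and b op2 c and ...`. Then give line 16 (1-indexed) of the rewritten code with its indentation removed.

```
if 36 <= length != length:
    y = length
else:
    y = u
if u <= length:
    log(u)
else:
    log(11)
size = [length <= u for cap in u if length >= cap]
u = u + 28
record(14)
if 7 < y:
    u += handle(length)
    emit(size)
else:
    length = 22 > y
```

Transformed code:
if 36 <= length and length != length:
    y = length
else:
    y = u
if u <= length:
    log(u)
else:
    log(11)
size = []
for cap in u:
    if length >= cap:
        size.append(length <= u)
u = u + 28
record(14)
if 7 < y:
    u += handle(length)
    emit(size)
else:
    length = 22 > y

u += handle(length)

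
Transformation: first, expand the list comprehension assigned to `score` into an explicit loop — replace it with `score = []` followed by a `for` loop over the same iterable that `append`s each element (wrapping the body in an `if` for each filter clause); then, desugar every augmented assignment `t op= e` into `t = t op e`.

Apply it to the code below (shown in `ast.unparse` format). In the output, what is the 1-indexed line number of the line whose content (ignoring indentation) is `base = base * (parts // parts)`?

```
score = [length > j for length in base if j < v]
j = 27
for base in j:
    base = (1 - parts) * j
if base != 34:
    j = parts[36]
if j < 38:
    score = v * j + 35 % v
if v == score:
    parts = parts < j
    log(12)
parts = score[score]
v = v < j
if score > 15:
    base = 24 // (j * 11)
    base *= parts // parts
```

19

Transformed code:
score = []
for length in base:
    if j < v:
        score.append(length > j)
j = 27
for base in j:
    base = (1 - parts) * j
if base != 34:
    j = parts[36]
if j < 38:
    score = v * j + 35 % v
if v == score:
    parts = parts < j
    log(12)
parts = score[score]
v = v < j
if score > 15:
    base = 24 // (j * 11)
    base = base * (parts // parts)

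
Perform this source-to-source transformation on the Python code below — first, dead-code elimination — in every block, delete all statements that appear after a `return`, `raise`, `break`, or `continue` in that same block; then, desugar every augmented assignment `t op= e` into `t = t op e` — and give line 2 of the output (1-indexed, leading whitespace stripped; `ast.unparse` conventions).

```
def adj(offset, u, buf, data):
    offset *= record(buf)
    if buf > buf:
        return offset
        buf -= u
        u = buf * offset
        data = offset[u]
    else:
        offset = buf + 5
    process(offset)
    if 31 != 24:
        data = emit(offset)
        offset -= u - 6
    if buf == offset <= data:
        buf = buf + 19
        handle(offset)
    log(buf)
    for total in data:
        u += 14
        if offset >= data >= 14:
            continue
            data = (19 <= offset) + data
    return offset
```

offset = offset * record(buf)

Transformed code:
def adj(offset, u, buf, data):
    offset = offset * record(buf)
    if buf > buf:
        return offset
    else:
        offset = buf + 5
    process(offset)
    if 31 != 24:
        data = emit(offset)
        offset = offset - (u - 6)
    if buf == offset <= data:
        buf = buf + 19
        handle(offset)
    log(buf)
    for total in data:
        u = u + 14
        if offset >= data >= 14:
            continue
    return offset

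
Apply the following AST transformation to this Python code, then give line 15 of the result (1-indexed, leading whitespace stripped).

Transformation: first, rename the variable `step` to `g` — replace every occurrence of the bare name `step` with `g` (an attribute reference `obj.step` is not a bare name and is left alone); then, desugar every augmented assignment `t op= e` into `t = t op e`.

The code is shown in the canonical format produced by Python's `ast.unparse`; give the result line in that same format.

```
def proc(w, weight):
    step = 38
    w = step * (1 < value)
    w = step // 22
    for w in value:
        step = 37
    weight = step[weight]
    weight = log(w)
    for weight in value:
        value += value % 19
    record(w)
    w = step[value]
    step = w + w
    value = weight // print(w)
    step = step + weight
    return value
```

g = g + weight

Transformed code:
def proc(w, weight):
    g = 38
    w = g * (1 < value)
    w = g // 22
    for w in value:
        g = 37
    weight = g[weight]
    weight = log(w)
    for weight in value:
        value = value + value % 19
    record(w)
    w = g[value]
    g = w + w
    value = weight // print(w)
    g = g + weight
    return value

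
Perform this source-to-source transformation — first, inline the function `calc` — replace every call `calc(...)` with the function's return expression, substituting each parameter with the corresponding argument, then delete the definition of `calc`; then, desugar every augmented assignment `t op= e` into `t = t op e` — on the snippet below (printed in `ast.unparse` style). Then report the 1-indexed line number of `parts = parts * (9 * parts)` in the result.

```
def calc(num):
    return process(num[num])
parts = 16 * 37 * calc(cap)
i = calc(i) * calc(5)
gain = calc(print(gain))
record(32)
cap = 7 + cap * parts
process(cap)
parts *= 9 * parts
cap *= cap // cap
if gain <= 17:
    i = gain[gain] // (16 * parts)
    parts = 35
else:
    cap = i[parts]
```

7

Transformed code:
parts = 16 * 37 * process(cap[cap])
i = process(i[i]) * process(5[5])
gain = process(print(gain)[print(gain)])
record(32)
cap = 7 + cap * parts
process(cap)
parts = parts * (9 * parts)
cap = cap * (cap // cap)
if gain <= 17:
    i = gain[gain] // (16 * parts)
    parts = 35
else:
    cap = i[parts]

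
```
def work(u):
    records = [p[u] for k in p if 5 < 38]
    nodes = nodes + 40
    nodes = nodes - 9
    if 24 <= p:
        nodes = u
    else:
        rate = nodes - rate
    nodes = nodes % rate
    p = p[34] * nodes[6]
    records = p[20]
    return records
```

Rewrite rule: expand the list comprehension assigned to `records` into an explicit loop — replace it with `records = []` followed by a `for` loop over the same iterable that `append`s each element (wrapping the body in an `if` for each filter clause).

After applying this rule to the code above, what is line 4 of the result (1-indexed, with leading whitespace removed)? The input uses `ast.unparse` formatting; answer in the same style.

Transformed code:
def work(u):
    records = []
    for k in p:
        if 5 < 38:
            records.append(p[u])
    nodes = nodes + 40
    nodes = nodes - 9
    if 24 <= p:
        nodes = u
    else:
        rate = nodes - rate
    nodes = nodes % rate
    p = p[34] * nodes[6]
    records = p[20]
    return records

if 5 < 38:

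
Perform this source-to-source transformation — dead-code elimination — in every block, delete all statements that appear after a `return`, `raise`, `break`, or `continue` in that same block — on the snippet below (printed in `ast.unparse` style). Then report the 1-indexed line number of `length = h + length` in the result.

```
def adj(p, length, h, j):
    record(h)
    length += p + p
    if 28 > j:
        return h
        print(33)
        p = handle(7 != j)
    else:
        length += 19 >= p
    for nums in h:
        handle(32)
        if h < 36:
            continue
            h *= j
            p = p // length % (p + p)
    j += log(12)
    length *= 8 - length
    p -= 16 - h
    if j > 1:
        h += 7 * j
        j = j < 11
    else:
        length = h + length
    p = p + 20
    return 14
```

19

Transformed code:
def adj(p, length, h, j):
    record(h)
    length += p + p
    if 28 > j:
        return h
    else:
        length += 19 >= p
    for nums in h:
        handle(32)
        if h < 36:
            continue
    j += log(12)
    length *= 8 - length
    p -= 16 - h
    if j > 1:
        h += 7 * j
        j = j < 11
    else:
        length = h + length
    p = p + 20
    return 14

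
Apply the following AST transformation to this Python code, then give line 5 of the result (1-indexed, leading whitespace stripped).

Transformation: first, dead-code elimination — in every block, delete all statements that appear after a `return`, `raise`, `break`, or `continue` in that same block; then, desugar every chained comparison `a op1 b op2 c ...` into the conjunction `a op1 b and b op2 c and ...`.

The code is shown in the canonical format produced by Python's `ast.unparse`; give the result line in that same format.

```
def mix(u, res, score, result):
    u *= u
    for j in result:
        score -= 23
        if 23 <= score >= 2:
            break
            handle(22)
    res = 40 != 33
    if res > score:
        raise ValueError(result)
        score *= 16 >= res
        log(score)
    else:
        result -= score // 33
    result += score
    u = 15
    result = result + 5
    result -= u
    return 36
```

if 23 <= score and score >= 2:

Transformed code:
def mix(u, res, score, result):
    u *= u
    for j in result:
        score -= 23
        if 23 <= score and score >= 2:
            break
    res = 40 != 33
    if res > score:
        raise ValueError(result)
    else:
        result -= score // 33
    result += score
    u = 15
    result = result + 5
    result -= u
    return 36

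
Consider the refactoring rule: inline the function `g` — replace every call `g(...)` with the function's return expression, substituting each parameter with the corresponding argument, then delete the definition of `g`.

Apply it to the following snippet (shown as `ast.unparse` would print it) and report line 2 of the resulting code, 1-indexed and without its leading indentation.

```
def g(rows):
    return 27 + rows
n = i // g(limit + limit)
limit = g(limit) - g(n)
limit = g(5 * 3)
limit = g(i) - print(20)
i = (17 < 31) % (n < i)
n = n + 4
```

limit = 27 + limit - (27 + n)

Transformed code:
n = i // (27 + (limit + limit))
limit = 27 + limit - (27 + n)
limit = 27 + 5 * 3
limit = 27 + i - print(20)
i = (17 < 31) % (n < i)
n = n + 4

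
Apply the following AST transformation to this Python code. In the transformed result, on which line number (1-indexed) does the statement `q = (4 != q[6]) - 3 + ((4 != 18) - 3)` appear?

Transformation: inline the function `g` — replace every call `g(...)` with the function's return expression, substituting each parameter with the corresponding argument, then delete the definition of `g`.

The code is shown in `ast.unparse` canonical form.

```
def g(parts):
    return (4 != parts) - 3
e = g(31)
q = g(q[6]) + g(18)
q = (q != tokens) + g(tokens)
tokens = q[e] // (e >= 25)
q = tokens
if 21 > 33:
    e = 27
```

Transformed code:
e = (4 != 31) - 3
q = (4 != q[6]) - 3 + ((4 != 18) - 3)
q = (q != tokens) + ((4 != tokens) - 3)
tokens = q[e] // (e >= 25)
q = tokens
if 21 > 33:
    e = 27

2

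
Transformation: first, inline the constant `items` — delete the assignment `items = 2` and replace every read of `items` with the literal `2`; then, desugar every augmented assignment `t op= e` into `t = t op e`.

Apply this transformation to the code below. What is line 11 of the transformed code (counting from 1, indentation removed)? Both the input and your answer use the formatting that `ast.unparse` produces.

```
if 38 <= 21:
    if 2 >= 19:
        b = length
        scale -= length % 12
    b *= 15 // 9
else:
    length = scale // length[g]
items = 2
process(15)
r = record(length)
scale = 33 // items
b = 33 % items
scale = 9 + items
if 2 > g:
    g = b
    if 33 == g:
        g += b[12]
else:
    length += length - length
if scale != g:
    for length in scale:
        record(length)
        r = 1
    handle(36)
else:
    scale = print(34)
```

Transformed code:
if 38 <= 21:
    if 2 >= 19:
        b = length
        scale = scale - length % 12
    b = b * (15 // 9)
else:
    length = scale // length[g]
process(15)
r = record(length)
scale = 33 // 2
b = 33 % 2
scale = 9 + 2
if 2 > g:
    g = b
    if 33 == g:
        g = g + b[12]
else:
    length = length + (length - length)
if scale != g:
    for length in scale:
        record(length)
        r = 1
    handle(36)
else:
    scale = print(34)

b = 33 % 2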